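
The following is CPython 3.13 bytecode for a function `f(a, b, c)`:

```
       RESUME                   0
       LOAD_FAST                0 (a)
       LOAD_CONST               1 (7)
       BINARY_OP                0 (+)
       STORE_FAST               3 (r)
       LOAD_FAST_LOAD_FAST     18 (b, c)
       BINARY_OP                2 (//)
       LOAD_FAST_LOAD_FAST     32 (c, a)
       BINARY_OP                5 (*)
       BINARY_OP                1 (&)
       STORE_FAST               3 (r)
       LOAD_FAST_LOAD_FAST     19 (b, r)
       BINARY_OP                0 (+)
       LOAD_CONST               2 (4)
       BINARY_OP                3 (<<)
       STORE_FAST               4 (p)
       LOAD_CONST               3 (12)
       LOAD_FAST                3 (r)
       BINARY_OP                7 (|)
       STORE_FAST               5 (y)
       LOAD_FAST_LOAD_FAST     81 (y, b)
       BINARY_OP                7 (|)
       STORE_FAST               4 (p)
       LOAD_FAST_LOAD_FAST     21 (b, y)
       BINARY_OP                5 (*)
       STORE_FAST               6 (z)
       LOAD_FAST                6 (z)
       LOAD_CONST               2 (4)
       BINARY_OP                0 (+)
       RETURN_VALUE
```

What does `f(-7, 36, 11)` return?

544

LOAD_FAST a → push -7. Stack: [-7]
LOAD_CONST → push 7. Stack: [-7, 7]
BINARY_OP + → -7 + 7 = 0. Stack: [0]
STORE_FAST r → r=0. Stack: []
LOAD_FAST_LOAD_FAST b,c → push 36,11. Stack: [36, 11]
BINARY_OP // → 36 // 11 = 3. Stack: [3]
LOAD_FAST_LOAD_FAST c,a → push 11,-7. Stack: [3, 11, -7]
BINARY_OP * → 11 * -7 = -77. Stack: [3, -77]
BINARY_OP & → 3 & -77 = 3. Stack: [3]
STORE_FAST r → r=3. Stack: []
LOAD_FAST_LOAD_FAST b,r → push 36,3. Stack: [36, 3]
BINARY_OP + → 36 + 3 = 39. Stack: [39]
LOAD_CONST → push 4. Stack: [39, 4]
BINARY_OP << → 39 << 4 = 624. Stack: [624]
STORE_FAST p → p=624. Stack: []
LOAD_CONST → push 12. Stack: [12]
LOAD_FAST r → push 3. Stack: [12, 3]
BINARY_OP | → 12 | 3 = 15. Stack: [15]
STORE_FAST y → y=15. Stack: []
LOAD_FAST_LOAD_FAST y,b → push 15,36. Stack: [15, 36]
BINARY_OP | → 15 | 36 = 47. Stack: [47]
STORE_FAST p → p=47. Stack: []
LOAD_FAST_LOAD_FAST b,y → push 36,15. Stack: [36, 15]
BINARY_OP * → 36 * 15 = 540. Stack: [540]
STORE_FAST z → z=540. Stack: []
LOAD_FAST z → push 540. Stack: [540]
LOAD_CONST → push 4. Stack: [540, 4]
BINARY_OP + → 540 + 4 = 544. Stack: [544]
RETURN_VALUE → return 544.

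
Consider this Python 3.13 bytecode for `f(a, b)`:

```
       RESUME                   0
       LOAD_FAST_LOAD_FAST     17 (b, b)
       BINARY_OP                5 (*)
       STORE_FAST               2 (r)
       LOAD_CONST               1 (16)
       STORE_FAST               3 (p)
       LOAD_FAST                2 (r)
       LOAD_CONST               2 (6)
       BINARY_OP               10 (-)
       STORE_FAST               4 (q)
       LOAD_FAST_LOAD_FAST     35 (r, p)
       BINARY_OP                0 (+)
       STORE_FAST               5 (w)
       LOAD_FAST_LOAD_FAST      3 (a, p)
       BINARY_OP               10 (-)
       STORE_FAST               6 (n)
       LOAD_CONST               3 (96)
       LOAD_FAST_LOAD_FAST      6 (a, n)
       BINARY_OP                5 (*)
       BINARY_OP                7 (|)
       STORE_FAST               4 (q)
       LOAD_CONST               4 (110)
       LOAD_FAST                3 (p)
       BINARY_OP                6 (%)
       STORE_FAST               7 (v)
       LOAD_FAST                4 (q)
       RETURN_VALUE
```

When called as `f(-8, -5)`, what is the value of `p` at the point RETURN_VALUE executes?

LOAD_FAST_LOAD_FAST b,b → push -5,-5. Stack: [-5, -5]
BINARY_OP * → -5 * -5 = 25. Stack: [25]
STORE_FAST r → r=25. Stack: []
LOAD_CONST → push 16. Stack: [16]
STORE_FAST p → p=16. Stack: []
LOAD_FAST r → push 25. Stack: [25]
LOAD_CONST → push 6. Stack: [25, 6]
BINARY_OP - → 25 - 6 = 19. Stack: [19]
STORE_FAST q → q=19. Stack: []
LOAD_FAST_LOAD_FAST r,p → push 25,16. Stack: [25, 16]
BINARY_OP + → 25 + 16 = 41. Stack: [41]
STORE_FAST w → w=41. Stack: []
LOAD_FAST_LOAD_FAST a,p → push -8,16. Stack: [-8, 16]
BINARY_OP - → -8 - 16 = -24. Stack: [-24]
STORE_FAST n → n=-24. Stack: []
LOAD_CONST → push 96. Stack: [96]
LOAD_FAST_LOAD_FAST a,n → push -8,-24. Stack: [96, -8, -24]
BINARY_OP * → -8 * -24 = 192. Stack: [96, 192]
BINARY_OP | → 96 | 192 = 224. Stack: [224]
STORE_FAST q → q=224. Stack: []
LOAD_CONST → push 110. Stack: [110]
LOAD_FAST p → push 16. Stack: [110, 16]
BINARY_OP % → 110 % 16 = 14. Stack: [14]
STORE_FAST v → v=14. Stack: []
LOAD_FAST q → push 224. Stack: [224]
RETURN_VALUE → return 224.

16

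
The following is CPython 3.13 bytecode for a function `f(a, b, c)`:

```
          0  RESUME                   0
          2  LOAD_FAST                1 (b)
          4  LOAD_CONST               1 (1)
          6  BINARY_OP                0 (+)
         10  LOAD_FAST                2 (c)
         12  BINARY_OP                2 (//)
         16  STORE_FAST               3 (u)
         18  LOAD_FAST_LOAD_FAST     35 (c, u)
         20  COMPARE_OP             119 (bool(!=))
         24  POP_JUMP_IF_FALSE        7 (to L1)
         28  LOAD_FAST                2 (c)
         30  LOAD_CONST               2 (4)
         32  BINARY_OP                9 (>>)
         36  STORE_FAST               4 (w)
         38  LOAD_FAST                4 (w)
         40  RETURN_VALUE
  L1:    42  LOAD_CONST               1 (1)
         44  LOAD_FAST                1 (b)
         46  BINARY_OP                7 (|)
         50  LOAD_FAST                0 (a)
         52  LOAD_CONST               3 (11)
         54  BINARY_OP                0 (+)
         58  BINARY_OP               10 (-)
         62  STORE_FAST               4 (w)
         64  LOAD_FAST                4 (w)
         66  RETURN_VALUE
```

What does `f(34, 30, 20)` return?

LOAD_FAST b → push 30. Stack: [30]
LOAD_CONST → push 1. Stack: [30, 1]
BINARY_OP + → 30 + 1 = 31. Stack: [31]
LOAD_FAST c → push 20. Stack: [31, 20]
BINARY_OP // → 31 // 20 = 1. Stack: [1]
STORE_FAST u → u=1. Stack: []
LOAD_FAST_LOAD_FAST c,u → push 20,1. Stack: [20, 1]
COMPARE_OP bool(!=) → 20 vs 1 = True. Stack: [True]
POP_JUMP_IF_FALSE → pop True; no jump. Stack: []
LOAD_FAST c → push 20. Stack: [20]
LOAD_CONST → push 4. Stack: [20, 4]
BINARY_OP >> → 20 >> 4 = 1. Stack: [1]
STORE_FAST w → w=1. Stack: []
LOAD_FAST w → push 1. Stack: [1]
RETURN_VALUE → return 1.

1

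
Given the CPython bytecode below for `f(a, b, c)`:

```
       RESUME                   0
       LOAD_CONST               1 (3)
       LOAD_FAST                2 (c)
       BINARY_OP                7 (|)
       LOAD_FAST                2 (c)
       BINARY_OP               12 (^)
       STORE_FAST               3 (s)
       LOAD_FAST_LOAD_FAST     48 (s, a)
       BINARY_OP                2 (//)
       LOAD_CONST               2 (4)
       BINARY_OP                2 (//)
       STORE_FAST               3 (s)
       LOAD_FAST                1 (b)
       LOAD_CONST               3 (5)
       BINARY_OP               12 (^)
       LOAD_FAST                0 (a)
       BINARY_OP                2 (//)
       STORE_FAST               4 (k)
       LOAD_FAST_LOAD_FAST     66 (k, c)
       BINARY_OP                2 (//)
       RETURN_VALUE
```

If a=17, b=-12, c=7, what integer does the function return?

-1

LOAD_CONST → push 3. Stack: [3]
LOAD_FAST c → push 7. Stack: [3, 7]
BINARY_OP | → 3 | 7 = 7. Stack: [7]
LOAD_FAST c → push 7. Stack: [7, 7]
BINARY_OP ^ → 7 ^ 7 = 0. Stack: [0]
STORE_FAST s → s=0. Stack: []
LOAD_FAST_LOAD_FAST s,a → push 0,17. Stack: [0, 17]
BINARY_OP // → 0 // 17 = 0. Stack: [0]
LOAD_CONST → push 4. Stack: [0, 4]
BINARY_OP // → 0 // 4 = 0. Stack: [0]
STORE_FAST s → s=0. Stack: []
LOAD_FAST b → push -12. Stack: [-12]
LOAD_CONST → push 5. Stack: [-12, 5]
BINARY_OP ^ → -12 ^ 5 = -15. Stack: [-15]
LOAD_FAST a → push 17. Stack: [-15, 17]
BINARY_OP // → -15 // 17 = -1. Stack: [-1]
STORE_FAST k → k=-1. Stack: []
LOAD_FAST_LOAD_FAST k,c → push -1,7. Stack: [-1, 7]
BINARY_OP // → -1 // 7 = -1. Stack: [-1]
RETURN_VALUE → return -1.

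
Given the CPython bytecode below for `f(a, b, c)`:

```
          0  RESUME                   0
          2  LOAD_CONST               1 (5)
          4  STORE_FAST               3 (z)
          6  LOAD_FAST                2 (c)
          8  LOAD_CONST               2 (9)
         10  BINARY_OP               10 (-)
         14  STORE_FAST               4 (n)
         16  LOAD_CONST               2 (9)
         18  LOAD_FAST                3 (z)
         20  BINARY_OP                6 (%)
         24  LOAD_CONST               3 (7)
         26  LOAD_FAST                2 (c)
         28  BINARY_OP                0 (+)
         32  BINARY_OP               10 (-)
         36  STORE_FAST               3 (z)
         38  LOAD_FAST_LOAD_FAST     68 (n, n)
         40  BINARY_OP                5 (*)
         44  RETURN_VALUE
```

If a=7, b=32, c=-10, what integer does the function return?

LOAD_CONST → push 5. Stack: [5]
STORE_FAST z → z=5. Stack: []
LOAD_FAST c → push -10. Stack: [-10]
LOAD_CONST → push 9. Stack: [-10, 9]
BINARY_OP - → -10 - 9 = -19. Stack: [-19]
STORE_FAST n → n=-19. Stack: []
LOAD_CONST → push 9. Stack: [9]
LOAD_FAST z → push 5. Stack: [9, 5]
BINARY_OP % → 9 % 5 = 4. Stack: [4]
LOAD_CONST → push 7. Stack: [4, 7]
LOAD_FAST c → push -10. Stack: [4, 7, -10]
BINARY_OP + → 7 + -10 = -3. Stack: [4, -3]
BINARY_OP - → 4 - -3 = 7. Stack: [7]
STORE_FAST z → z=7. Stack: []
LOAD_FAST_LOAD_FAST n,n → push -19,-19. Stack: [-19, -19]
BINARY_OP * → -19 * -19 = 361. Stack: [361]
RETURN_VALUE → return 361.

361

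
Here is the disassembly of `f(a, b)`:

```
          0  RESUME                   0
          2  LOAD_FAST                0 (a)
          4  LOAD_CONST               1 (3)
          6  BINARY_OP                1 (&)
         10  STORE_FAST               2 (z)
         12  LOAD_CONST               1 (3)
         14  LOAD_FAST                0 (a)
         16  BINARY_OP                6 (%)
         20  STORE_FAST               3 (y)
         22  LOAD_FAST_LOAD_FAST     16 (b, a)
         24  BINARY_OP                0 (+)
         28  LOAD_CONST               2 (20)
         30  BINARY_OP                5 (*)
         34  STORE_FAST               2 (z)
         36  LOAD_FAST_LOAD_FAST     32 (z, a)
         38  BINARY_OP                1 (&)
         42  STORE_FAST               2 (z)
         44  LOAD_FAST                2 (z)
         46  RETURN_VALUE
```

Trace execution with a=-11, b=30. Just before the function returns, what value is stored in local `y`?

-8

LOAD_FAST a → push -11. Stack: [-11]
LOAD_CONST → push 3. Stack: [-11, 3]
BINARY_OP & → -11 & 3 = 1. Stack: [1]
STORE_FAST z → z=1. Stack: []
LOAD_CONST → push 3. Stack: [3]
LOAD_FAST a → push -11. Stack: [3, -11]
BINARY_OP % → 3 % -11 = -8. Stack: [-8]
STORE_FAST y → y=-8. Stack: []
LOAD_FAST_LOAD_FAST b,a → push 30,-11. Stack: [30, -11]
BINARY_OP + → 30 + -11 = 19. Stack: [19]
LOAD_CONST → push 20. Stack: [19, 20]
BINARY_OP * → 19 * 20 = 380. Stack: [380]
STORE_FAST z → z=380. Stack: []
LOAD_FAST_LOAD_FAST z,a → push 380,-11. Stack: [380, -11]
BINARY_OP & → 380 & -11 = 372. Stack: [372]
STORE_FAST z → z=372. Stack: []
LOAD_FAST z → push 372. Stack: [372]
RETURN_VALUE → return 372.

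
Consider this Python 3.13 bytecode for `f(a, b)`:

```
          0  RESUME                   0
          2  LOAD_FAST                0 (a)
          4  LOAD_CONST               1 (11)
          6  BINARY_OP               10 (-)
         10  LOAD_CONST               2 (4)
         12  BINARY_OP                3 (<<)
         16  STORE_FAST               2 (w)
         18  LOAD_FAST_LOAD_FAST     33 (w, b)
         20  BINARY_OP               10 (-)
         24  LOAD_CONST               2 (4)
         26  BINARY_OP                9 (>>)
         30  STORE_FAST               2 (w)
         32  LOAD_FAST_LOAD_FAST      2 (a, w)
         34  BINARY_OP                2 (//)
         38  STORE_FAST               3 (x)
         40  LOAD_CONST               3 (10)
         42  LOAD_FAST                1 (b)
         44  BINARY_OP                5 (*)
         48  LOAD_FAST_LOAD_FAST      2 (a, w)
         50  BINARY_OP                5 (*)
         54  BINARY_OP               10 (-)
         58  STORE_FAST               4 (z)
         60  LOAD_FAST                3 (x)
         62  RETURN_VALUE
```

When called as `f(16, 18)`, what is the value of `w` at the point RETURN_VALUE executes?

3

LOAD_FAST a → push 16. Stack: [16]
LOAD_CONST → push 11. Stack: [16, 11]
BINARY_OP - → 16 - 11 = 5. Stack: [5]
LOAD_CONST → push 4. Stack: [5, 4]
BINARY_OP << → 5 << 4 = 80. Stack: [80]
STORE_FAST w → w=80. Stack: []
LOAD_FAST_LOAD_FAST w,b → push 80,18. Stack: [80, 18]
BINARY_OP - → 80 - 18 = 62. Stack: [62]
LOAD_CONST → push 4. Stack: [62, 4]
BINARY_OP >> → 62 >> 4 = 3. Stack: [3]
STORE_FAST w → w=3. Stack: []
LOAD_FAST_LOAD_FAST a,w → push 16,3. Stack: [16, 3]
BINARY_OP // → 16 // 3 = 5. Stack: [5]
STORE_FAST x → x=5. Stack: []
LOAD_CONST → push 10. Stack: [10]
LOAD_FAST b → push 18. Stack: [10, 18]
BINARY_OP * → 10 * 18 = 180. Stack: [180]
LOAD_FAST_LOAD_FAST a,w → push 16,3. Stack: [180, 16, 3]
BINARY_OP * → 16 * 3 = 48. Stack: [180, 48]
BINARY_OP - → 180 - 48 = 132. Stack: [132]
STORE_FAST z → z=132. Stack: []
LOAD_FAST x → push 5. Stack: [5]
RETURN_VALUE → return 5.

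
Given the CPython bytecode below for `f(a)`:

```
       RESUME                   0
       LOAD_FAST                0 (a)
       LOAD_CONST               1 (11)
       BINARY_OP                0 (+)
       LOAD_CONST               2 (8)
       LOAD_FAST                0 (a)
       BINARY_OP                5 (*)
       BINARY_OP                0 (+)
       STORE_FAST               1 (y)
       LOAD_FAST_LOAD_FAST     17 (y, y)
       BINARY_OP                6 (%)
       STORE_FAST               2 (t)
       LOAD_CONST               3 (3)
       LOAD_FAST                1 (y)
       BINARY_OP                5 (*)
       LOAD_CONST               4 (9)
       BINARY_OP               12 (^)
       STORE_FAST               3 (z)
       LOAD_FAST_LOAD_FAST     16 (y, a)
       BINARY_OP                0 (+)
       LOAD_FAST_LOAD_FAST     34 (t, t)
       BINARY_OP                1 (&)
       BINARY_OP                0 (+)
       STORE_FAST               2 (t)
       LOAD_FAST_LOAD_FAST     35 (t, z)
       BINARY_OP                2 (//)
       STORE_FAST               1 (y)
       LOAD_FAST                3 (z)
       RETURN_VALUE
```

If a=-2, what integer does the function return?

LOAD_FAST a → push -2. Stack: [-2]
LOAD_CONST → push 11. Stack: [-2, 11]
BINARY_OP + → -2 + 11 = 9. Stack: [9]
LOAD_CONST → push 8. Stack: [9, 8]
LOAD_FAST a → push -2. Stack: [9, 8, -2]
BINARY_OP * → 8 * -2 = -16. Stack: [9, -16]
BINARY_OP + → 9 + -16 = -7. Stack: [-7]
STORE_FAST y → y=-7. Stack: []
LOAD_FAST_LOAD_FAST y,y → push -7,-7. Stack: [-7, -7]
BINARY_OP % → -7 % -7 = 0. Stack: [0]
STORE_FAST t → t=0. Stack: []
LOAD_CONST → push 3. Stack: [3]
LOAD_FAST y → push -7. Stack: [3, -7]
BINARY_OP * → 3 * -7 = -21. Stack: [-21]
LOAD_CONST → push 9. Stack: [-21, 9]
BINARY_OP ^ → -21 ^ 9 = -30. Stack: [-30]
STORE_FAST z → z=-30. Stack: []
LOAD_FAST_LOAD_FAST y,a → push -7,-2. Stack: [-7, -2]
BINARY_OP + → -7 + -2 = -9. Stack: [-9]
LOAD_FAST_LOAD_FAST t,t → push 0,0. Stack: [-9, 0, 0]
BINARY_OP & → 0 & 0 = 0. Stack: [-9, 0]
BINARY_OP + → -9 + 0 = -9. Stack: [-9]
STORE_FAST t → t=-9. Stack: []
LOAD_FAST_LOAD_FAST t,z → push -9,-30. Stack: [-9, -30]
BINARY_OP // → -9 // -30 = 0. Stack: [0]
STORE_FAST y → y=0. Stack: []
LOAD_FAST z → push -30. Stack: [-30]
RETURN_VALUE → return -30.

-30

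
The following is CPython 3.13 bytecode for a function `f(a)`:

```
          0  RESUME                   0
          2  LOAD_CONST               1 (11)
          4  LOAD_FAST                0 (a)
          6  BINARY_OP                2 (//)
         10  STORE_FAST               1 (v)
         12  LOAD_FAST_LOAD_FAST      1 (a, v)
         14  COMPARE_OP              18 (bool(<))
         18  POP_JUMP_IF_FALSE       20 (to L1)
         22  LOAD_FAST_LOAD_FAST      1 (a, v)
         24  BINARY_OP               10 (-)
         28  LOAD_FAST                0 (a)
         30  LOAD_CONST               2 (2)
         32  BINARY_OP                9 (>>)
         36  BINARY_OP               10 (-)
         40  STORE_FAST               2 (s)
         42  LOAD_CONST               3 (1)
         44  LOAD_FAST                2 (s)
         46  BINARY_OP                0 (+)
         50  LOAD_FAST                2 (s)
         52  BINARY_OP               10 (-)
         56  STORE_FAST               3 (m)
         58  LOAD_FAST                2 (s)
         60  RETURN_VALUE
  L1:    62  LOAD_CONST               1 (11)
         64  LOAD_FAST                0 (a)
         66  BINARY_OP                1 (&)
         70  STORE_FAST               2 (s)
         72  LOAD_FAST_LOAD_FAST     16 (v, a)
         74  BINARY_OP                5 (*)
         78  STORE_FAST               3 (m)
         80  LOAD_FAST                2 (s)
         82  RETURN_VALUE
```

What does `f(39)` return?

3

LOAD_CONST → push 11. Stack: [11]
LOAD_FAST a → push 39. Stack: [11, 39]
BINARY_OP // → 11 // 39 = 0. Stack: [0]
STORE_FAST v → v=0. Stack: []
LOAD_FAST_LOAD_FAST a,v → push 39,0. Stack: [39, 0]
COMPARE_OP bool(<) → 39 vs 0 = False. Stack: [False]
POP_JUMP_IF_FALSE → pop False; jump. Stack: []
LOAD_CONST → push 11. Stack: [11]
LOAD_FAST a → push 39. Stack: [11, 39]
BINARY_OP & → 11 & 39 = 3. Stack: [3]
STORE_FAST s → s=3. Stack: []
LOAD_FAST_LOAD_FAST v,a → push 0,39. Stack: [0, 39]
BINARY_OP * → 0 * 39 = 0. Stack: [0]
STORE_FAST m → m=0. Stack: []
LOAD_FAST s → push 3. Stack: [3]
RETURN_VALUE → return 3.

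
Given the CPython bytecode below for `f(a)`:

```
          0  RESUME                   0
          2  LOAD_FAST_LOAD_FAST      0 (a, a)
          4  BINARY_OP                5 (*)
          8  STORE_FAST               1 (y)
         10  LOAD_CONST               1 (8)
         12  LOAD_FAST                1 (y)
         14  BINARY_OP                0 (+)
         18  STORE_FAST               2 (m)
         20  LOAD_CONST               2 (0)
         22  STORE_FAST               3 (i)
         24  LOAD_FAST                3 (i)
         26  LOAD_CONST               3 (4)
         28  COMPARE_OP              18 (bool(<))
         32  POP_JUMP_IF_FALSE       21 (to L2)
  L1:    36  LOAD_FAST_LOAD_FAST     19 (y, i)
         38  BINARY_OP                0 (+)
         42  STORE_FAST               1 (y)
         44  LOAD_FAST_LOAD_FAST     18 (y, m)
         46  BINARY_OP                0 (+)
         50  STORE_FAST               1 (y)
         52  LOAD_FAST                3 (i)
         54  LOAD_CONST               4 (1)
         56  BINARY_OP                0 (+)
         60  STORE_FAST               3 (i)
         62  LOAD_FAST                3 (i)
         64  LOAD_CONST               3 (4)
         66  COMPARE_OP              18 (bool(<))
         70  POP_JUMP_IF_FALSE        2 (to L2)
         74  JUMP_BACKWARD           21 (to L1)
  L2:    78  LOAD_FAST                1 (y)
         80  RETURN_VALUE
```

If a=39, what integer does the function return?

LOAD_FAST_LOAD_FAST a,a → push 39,39
BINARY_OP * → 39 * 39 = 1521
STORE_FAST y → y=1521
LOAD_CONST → push 8
LOAD_FAST y → push 1521
BINARY_OP + → 8 + 1521 = 1529
STORE_FAST m → m=1529
LOAD_CONST → push 0
STORE_FAST i → i=0
LOAD_FAST i → push 0
LOAD_CONST → push 4
COMPARE_OP bool(<) → 0 vs 4 = True
POP_JUMP_IF_FALSE → pop True; no jump
LOAD_FAST_LOAD_FAST y,i → push 1521,0
BINARY_OP + → 1521 + 0 = 1521
STORE_FAST y → y=1521
LOAD_FAST_LOAD_FAST y,m → push 1521,1529
BINARY_OP + → 1521 + 1529 = 3050
STORE_FAST y → y=3050
LOAD_FAST i → push 0
LOAD_CONST → push 1
BINARY_OP + → 0 + 1 = 1
STORE_FAST i → i=1
LOAD_FAST i → push 1
LOAD_CONST → push 4
COMPARE_OP bool(<) → 1 vs 4 = True
POP_JUMP_IF_FALSE → pop True; no jump
LOAD_FAST_LOAD_FAST y,i → push 3050,1
BINARY_OP + → 3050 + 1 = 3051
STORE_FAST y → y=3051
LOAD_FAST_LOAD_FAST y,m → push 3051,1529
BINARY_OP + → 3051 + 1529 = 4580
STORE_FAST y → y=4580
LOAD_FAST i → push 1
LOAD_CONST → push 1
BINARY_OP + → 1 + 1 = 2
STORE_FAST i → i=2
LOAD_FAST i → push 2
LOAD_CONST → push 4
COMPARE_OP bool(<) → 2 vs 4 = True
POP_JUMP_IF_FALSE → pop True; no jump
LOAD_FAST_LOAD_FAST y,i → push 4580,2
BINARY_OP + → 4580 + 2 = 4582
STORE_FAST y → y=4582
LOAD_FAST_LOAD_FAST y,m → push 4582,1529
BINARY_OP + → 4582 + 1529 = 6111
STORE_FAST y → y=6111
LOAD_FAST i → push 2
LOAD_CONST → push 1
BINARY_OP + → 2 + 1 = 3
STORE_FAST i → i=3
LOAD_FAST i → push 3
LOAD_CONST → push 4
COMPARE_OP bool(<) → 3 vs 4 = True
POP_JUMP_IF_FALSE → pop True; no jump
LOAD_FAST_LOAD_FAST y,i → push 6111,3
BINARY_OP + → 6111 + 3 = 6114
STORE_FAST y → y=6114
LOAD_FAST_LOAD_FAST y,m → push 6114,1529
BINARY_OP + → 6114 + 1529 = 7643
STORE_FAST y → y=7643
LOAD_FAST i → push 3
LOAD_CONST → push 1
BINARY_OP + → 3 + 1 = 4
STORE_FAST i → i=4
LOAD_FAST i → push 4
LOAD_CONST → push 4
COMPARE_OP bool(<) → 4 vs 4 = False
POP_JUMP_IF_FALSE → pop False; jump
LOAD_FAST y → push 7643
RETURN_VALUE → return 7643.

7643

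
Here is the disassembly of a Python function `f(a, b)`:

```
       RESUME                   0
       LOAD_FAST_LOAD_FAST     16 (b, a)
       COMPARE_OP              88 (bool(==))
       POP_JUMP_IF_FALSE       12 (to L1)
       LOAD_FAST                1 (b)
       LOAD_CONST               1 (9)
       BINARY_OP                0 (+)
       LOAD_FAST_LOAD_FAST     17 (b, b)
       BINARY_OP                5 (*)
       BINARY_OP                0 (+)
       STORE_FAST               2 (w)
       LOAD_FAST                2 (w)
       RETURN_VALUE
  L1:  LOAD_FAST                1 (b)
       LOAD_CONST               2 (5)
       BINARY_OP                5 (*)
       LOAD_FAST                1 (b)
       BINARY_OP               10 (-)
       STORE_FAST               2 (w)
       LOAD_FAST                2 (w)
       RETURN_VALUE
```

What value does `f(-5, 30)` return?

120

LOAD_FAST_LOAD_FAST b,a → push 30,-5. Stack: [30, -5]
COMPARE_OP bool(==) → 30 vs -5 = False. Stack: [False]
POP_JUMP_IF_FALSE → pop False; jump. Stack: []
LOAD_FAST b → push 30. Stack: [30]
LOAD_CONST → push 5. Stack: [30, 5]
BINARY_OP * → 30 * 5 = 150. Stack: [150]
LOAD_FAST b → push 30. Stack: [150, 30]
BINARY_OP - → 150 - 30 = 120. Stack: [120]
STORE_FAST w → w=120. Stack: []
LOAD_FAST w → push 120. Stack: [120]
RETURN_VALUE → return 120.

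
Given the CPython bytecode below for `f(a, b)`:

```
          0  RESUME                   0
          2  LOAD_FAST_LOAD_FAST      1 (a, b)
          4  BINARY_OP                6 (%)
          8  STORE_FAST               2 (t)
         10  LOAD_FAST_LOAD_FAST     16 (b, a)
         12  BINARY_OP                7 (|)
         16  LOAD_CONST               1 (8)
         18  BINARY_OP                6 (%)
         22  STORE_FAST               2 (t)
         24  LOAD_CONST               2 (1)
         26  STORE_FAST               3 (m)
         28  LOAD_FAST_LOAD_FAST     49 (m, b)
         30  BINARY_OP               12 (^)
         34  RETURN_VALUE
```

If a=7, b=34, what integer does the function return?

35

LOAD_FAST_LOAD_FAST a,b → push 7,34. Stack: [7, 34]
BINARY_OP % → 7 % 34 = 7. Stack: [7]
STORE_FAST t → t=7. Stack: []
LOAD_FAST_LOAD_FAST b,a → push 34,7. Stack: [34, 7]
BINARY_OP | → 34 | 7 = 39. Stack: [39]
LOAD_CONST → push 8. Stack: [39, 8]
BINARY_OP % → 39 % 8 = 7. Stack: [7]
STORE_FAST t → t=7. Stack: []
LOAD_CONST → push 1. Stack: [1]
STORE_FAST m → m=1. Stack: []
LOAD_FAST_LOAD_FAST m,b → push 1,34. Stack: [1, 34]
BINARY_OP ^ → 1 ^ 34 = 35. Stack: [35]
RETURN_VALUE → return 35.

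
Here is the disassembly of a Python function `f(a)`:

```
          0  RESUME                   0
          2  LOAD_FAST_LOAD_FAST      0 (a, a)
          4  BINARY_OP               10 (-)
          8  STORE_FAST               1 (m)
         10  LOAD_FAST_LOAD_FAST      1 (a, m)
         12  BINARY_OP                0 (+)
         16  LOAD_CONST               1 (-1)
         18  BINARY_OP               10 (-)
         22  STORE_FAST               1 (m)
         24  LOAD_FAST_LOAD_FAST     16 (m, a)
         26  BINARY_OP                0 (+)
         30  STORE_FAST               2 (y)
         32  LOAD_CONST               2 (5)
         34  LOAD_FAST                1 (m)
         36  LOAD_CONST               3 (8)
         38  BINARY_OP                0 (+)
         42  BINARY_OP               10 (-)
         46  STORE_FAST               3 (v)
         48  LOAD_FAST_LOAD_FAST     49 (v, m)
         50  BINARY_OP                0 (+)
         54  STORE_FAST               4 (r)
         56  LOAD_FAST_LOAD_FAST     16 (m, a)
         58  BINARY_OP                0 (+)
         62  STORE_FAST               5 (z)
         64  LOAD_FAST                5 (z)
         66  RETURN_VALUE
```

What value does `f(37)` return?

75

LOAD_FAST_LOAD_FAST a,a → push 37,37. Stack: [37, 37]
BINARY_OP - → 37 - 37 = 0. Stack: [0]
STORE_FAST m → m=0. Stack: []
LOAD_FAST_LOAD_FAST a,m → push 37,0. Stack: [37, 0]
BINARY_OP + → 37 + 0 = 37. Stack: [37]
LOAD_CONST → push -1. Stack: [37, -1]
BINARY_OP - → 37 - -1 = 38. Stack: [38]
STORE_FAST m → m=38. Stack: []
LOAD_FAST_LOAD_FAST m,a → push 38,37. Stack: [38, 37]
BINARY_OP + → 38 + 37 = 75. Stack: [75]
STORE_FAST y → y=75. Stack: []
LOAD_CONST → push 5. Stack: [5]
LOAD_FAST m → push 38. Stack: [5, 38]
LOAD_CONST → push 8. Stack: [5, 38, 8]
BINARY_OP + → 38 + 8 = 46. Stack: [5, 46]
BINARY_OP - → 5 - 46 = -41. Stack: [-41]
STORE_FAST v → v=-41. Stack: []
LOAD_FAST_LOAD_FAST v,m → push -41,38. Stack: [-41, 38]
BINARY_OP + → -41 + 38 = -3. Stack: [-3]
STORE_FAST r → r=-3. Stack: []
LOAD_FAST_LOAD_FAST m,a → push 38,37. Stack: [38, 37]
BINARY_OP + → 38 + 37 = 75. Stack: [75]
STORE_FAST z → z=75. Stack: []
LOAD_FAST z → push 75. Stack: [75]
RETURN_VALUE → return 75.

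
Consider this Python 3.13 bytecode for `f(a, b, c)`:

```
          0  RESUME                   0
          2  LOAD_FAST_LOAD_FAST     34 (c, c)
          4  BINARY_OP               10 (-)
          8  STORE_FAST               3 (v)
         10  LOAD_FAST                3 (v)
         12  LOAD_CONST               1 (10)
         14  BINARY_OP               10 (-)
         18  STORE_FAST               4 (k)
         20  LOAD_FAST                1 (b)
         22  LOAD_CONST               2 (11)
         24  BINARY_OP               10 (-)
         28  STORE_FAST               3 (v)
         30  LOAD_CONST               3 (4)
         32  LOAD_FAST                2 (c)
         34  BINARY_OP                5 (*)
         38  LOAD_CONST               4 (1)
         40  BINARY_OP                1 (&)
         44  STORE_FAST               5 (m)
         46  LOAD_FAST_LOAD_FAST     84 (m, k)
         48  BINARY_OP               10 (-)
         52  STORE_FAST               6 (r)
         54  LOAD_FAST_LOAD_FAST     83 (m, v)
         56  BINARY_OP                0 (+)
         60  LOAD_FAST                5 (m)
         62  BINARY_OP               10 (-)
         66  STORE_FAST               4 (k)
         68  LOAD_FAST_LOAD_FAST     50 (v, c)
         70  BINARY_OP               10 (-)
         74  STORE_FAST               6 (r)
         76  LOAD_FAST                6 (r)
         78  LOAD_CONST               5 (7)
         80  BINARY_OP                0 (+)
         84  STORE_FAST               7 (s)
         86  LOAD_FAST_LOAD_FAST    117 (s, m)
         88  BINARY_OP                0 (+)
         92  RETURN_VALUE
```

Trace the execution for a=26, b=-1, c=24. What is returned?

-29

LOAD_FAST_LOAD_FAST c,c → push 24,24. Stack: [24, 24]
BINARY_OP - → 24 - 24 = 0. Stack: [0]
STORE_FAST v → v=0. Stack: []
LOAD_FAST v → push 0. Stack: [0]
LOAD_CONST → push 10. Stack: [0, 10]
BINARY_OP - → 0 - 10 = -10. Stack: [-10]
STORE_FAST k → k=-10. Stack: []
LOAD_FAST b → push -1. Stack: [-1]
LOAD_CONST → push 11. Stack: [-1, 11]
BINARY_OP - → -1 - 11 = -12. Stack: [-12]
STORE_FAST v → v=-12. Stack: []
LOAD_CONST → push 4. Stack: [4]
LOAD_FAST c → push 24. Stack: [4, 24]
BINARY_OP * → 4 * 24 = 96. Stack: [96]
LOAD_CONST → push 1. Stack: [96, 1]
BINARY_OP & → 96 & 1 = 0. Stack: [0]
STORE_FAST m → m=0. Stack: []
LOAD_FAST_LOAD_FAST m,k → push 0,-10. Stack: [0, -10]
BINARY_OP - → 0 - -10 = 10. Stack: [10]
STORE_FAST r → r=10. Stack: []
LOAD_FAST_LOAD_FAST m,v → push 0,-12. Stack: [0, -12]
BINARY_OP + → 0 + -12 = -12. Stack: [-12]
LOAD_FAST m → push 0. Stack: [-12, 0]
BINARY_OP - → -12 - 0 = -12. Stack: [-12]
STORE_FAST k → k=-12. Stack: []
LOAD_FAST_LOAD_FAST v,c → push -12,24. Stack: [-12, 24]
BINARY_OP - → -12 - 24 = -36. Stack: [-36]
STORE_FAST r → r=-36. Stack: []
LOAD_FAST r → push -36. Stack: [-36]
LOAD_CONST → push 7. Stack: [-36, 7]
BINARY_OP + → -36 + 7 = -29. Stack: [-29]
STORE_FAST s → s=-29. Stack: []
LOAD_FAST_LOAD_FAST s,m → push -29,0. Stack: [-29, 0]
BINARY_OP + → -29 + 0 = -29. Stack: [-29]
RETURN_VALUE → return -29.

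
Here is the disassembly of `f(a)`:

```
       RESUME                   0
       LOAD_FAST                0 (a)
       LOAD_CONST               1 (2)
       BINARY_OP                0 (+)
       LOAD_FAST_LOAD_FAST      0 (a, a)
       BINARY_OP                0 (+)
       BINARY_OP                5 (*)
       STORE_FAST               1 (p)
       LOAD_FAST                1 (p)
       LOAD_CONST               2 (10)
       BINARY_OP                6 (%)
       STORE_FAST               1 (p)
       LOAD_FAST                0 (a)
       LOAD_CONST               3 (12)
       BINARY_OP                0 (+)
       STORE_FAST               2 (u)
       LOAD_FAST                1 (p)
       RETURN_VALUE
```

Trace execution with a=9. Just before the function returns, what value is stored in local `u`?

LOAD_FAST a → push 9. Stack: [9]
LOAD_CONST → push 2. Stack: [9, 2]
BINARY_OP + → 9 + 2 = 11. Stack: [11]
LOAD_FAST_LOAD_FAST a,a → push 9,9. Stack: [11, 9, 9]
BINARY_OP + → 9 + 9 = 18. Stack: [11, 18]
BINARY_OP * → 11 * 18 = 198. Stack: [198]
STORE_FAST p → p=198. Stack: []
LOAD_FAST p → push 198. Stack: [198]
LOAD_CONST → push 10. Stack: [198, 10]
BINARY_OP % → 198 % 10 = 8. Stack: [8]
STORE_FAST p → p=8. Stack: []
LOAD_FAST a → push 9. Stack: [9]
LOAD_CONST → push 12. Stack: [9, 12]
BINARY_OP + → 9 + 12 = 21. Stack: [21]
STORE_FAST u → u=21. Stack: []
LOAD_FAST p → push 8. Stack: [8]
RETURN_VALUE → return 8.

21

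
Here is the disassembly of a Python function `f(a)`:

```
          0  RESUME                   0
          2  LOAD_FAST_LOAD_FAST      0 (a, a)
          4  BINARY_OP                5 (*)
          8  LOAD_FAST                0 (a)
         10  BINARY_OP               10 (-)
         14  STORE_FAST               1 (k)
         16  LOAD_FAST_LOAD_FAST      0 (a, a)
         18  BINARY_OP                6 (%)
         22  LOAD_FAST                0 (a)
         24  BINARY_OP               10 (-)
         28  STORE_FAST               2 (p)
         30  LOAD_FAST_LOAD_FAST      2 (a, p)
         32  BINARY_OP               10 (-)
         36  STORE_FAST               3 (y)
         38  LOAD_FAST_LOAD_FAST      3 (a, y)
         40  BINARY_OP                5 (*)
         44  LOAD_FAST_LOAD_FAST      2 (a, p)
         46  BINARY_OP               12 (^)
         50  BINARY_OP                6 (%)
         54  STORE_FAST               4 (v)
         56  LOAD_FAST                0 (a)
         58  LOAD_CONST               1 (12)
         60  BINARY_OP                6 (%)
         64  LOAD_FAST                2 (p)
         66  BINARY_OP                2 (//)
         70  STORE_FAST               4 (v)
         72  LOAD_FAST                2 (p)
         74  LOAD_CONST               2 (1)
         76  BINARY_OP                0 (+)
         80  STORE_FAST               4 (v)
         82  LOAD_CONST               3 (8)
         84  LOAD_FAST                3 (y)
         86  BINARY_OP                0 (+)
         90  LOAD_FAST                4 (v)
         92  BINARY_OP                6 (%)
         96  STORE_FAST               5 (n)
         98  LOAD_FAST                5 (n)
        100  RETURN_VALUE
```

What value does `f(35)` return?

-24

LOAD_FAST_LOAD_FAST a,a → push 35,35. Stack: [35, 35]
BINARY_OP * → 35 * 35 = 1225. Stack: [1225]
LOAD_FAST a → push 35. Stack: [1225, 35]
BINARY_OP - → 1225 - 35 = 1190. Stack: [1190]
STORE_FAST k → k=1190. Stack: []
LOAD_FAST_LOAD_FAST a,a → push 35,35. Stack: [35, 35]
BINARY_OP % → 35 % 35 = 0. Stack: [0]
LOAD_FAST a → push 35. Stack: [0, 35]
BINARY_OP - → 0 - 35 = -35. Stack: [-35]
STORE_FAST p → p=-35. Stack: []
LOAD_FAST_LOAD_FAST a,p → push 35,-35. Stack: [35, -35]
BINARY_OP - → 35 - -35 = 70. Stack: [70]
STORE_FAST y → y=70. Stack: []
LOAD_FAST_LOAD_FAST a,y → push 35,70. Stack: [35, 70]
BINARY_OP * → 35 * 70 = 2450. Stack: [2450]
LOAD_FAST_LOAD_FAST a,p → push 35,-35. Stack: [2450, 35, -35]
BINARY_OP ^ → 35 ^ -35 = -2. Stack: [2450, -2]
BINARY_OP % → 2450 % -2 = 0. Stack: [0]
STORE_FAST v → v=0. Stack: []
LOAD_FAST a → push 35. Stack: [35]
LOAD_CONST → push 12. Stack: [35, 12]
BINARY_OP % → 35 % 12 = 11. Stack: [11]
LOAD_FAST p → push -35. Stack: [11, -35]
BINARY_OP // → 11 // -35 = -1. Stack: [-1]
STORE_FAST v → v=-1. Stack: []
LOAD_FAST p → push -35. Stack: [-35]
LOAD_CONST → push 1. Stack: [-35, 1]
BINARY_OP + → -35 + 1 = -34. Stack: [-34]
STORE_FAST v → v=-34. Stack: []
LOAD_CONST → push 8. Stack: [8]
LOAD_FAST y → push 70. Stack: [8, 70]
BINARY_OP + → 8 + 70 = 78. Stack: [78]
LOAD_FAST v → push -34. Stack: [78, -34]
BINARY_OP % → 78 % -34 = -24. Stack: [-24]
STORE_FAST n → n=-24. Stack: []
LOAD_FAST n → push -24. Stack: [-24]
RETURN_VALUE → return -24.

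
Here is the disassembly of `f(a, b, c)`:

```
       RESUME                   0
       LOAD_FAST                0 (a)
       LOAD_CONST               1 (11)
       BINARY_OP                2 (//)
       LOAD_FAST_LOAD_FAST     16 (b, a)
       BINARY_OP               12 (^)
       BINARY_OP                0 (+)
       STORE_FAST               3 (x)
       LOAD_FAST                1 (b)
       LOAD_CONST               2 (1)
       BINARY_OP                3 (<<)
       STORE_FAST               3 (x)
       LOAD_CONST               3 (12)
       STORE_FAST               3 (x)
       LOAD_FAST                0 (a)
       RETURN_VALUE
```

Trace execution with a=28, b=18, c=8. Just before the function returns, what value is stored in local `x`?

LOAD_FAST a → push 28. Stack: [28]
LOAD_CONST → push 11. Stack: [28, 11]
BINARY_OP // → 28 // 11 = 2. Stack: [2]
LOAD_FAST_LOAD_FAST b,a → push 18,28. Stack: [2, 18, 28]
BINARY_OP ^ → 18 ^ 28 = 14. Stack: [2, 14]
BINARY_OP + → 2 + 14 = 16. Stack: [16]
STORE_FAST x → x=16. Stack: []
LOAD_FAST b → push 18. Stack: [18]
LOAD_CONST → push 1. Stack: [18, 1]
BINARY_OP << → 18 << 1 = 36. Stack: [36]
STORE_FAST x → x=36. Stack: []
LOAD_CONST → push 12. Stack: [12]
STORE_FAST x → x=12. Stack: []
LOAD_FAST a → push 28. Stack: [28]
RETURN_VALUE → return 28.

12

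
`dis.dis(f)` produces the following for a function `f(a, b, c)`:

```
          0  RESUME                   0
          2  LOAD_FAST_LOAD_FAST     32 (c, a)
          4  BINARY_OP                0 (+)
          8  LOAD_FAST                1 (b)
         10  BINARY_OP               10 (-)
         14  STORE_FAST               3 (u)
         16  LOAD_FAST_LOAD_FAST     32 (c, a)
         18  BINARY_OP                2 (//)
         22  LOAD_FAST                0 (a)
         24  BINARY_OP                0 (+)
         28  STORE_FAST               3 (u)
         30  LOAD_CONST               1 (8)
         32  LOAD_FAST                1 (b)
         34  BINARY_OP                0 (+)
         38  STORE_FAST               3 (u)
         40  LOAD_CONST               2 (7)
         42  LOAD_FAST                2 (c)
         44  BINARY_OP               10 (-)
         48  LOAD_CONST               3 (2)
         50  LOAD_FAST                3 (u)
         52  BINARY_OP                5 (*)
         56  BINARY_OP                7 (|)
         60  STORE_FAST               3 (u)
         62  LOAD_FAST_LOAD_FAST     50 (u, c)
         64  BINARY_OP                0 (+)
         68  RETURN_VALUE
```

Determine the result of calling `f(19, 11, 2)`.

LOAD_FAST_LOAD_FAST c,a → push 2,19. Stack: [2, 19]
BINARY_OP + → 2 + 19 = 21. Stack: [21]
LOAD_FAST b → push 11. Stack: [21, 11]
BINARY_OP - → 21 - 11 = 10. Stack: [10]
STORE_FAST u → u=10. Stack: []
LOAD_FAST_LOAD_FAST c,a → push 2,19. Stack: [2, 19]
BINARY_OP // → 2 // 19 = 0. Stack: [0]
LOAD_FAST a → push 19. Stack: [0, 19]
BINARY_OP + → 0 + 19 = 19. Stack: [19]
STORE_FAST u → u=19. Stack: []
LOAD_CONST → push 8. Stack: [8]
LOAD_FAST b → push 11. Stack: [8, 11]
BINARY_OP + → 8 + 11 = 19. Stack: [19]
STORE_FAST u → u=19. Stack: []
LOAD_CONST → push 7. Stack: [7]
LOAD_FAST c → push 2. Stack: [7, 2]
BINARY_OP - → 7 - 2 = 5. Stack: [5]
LOAD_CONST → push 2. Stack: [5, 2]
LOAD_FAST u → push 19. Stack: [5, 2, 19]
BINARY_OP * → 2 * 19 = 38. Stack: [5, 38]
BINARY_OP | → 5 | 38 = 39. Stack: [39]
STORE_FAST u → u=39. Stack: []
LOAD_FAST_LOAD_FAST u,c → push 39,2. Stack: [39, 2]
BINARY_OP + → 39 + 2 = 41. Stack: [41]
RETURN_VALUE → return 41.

41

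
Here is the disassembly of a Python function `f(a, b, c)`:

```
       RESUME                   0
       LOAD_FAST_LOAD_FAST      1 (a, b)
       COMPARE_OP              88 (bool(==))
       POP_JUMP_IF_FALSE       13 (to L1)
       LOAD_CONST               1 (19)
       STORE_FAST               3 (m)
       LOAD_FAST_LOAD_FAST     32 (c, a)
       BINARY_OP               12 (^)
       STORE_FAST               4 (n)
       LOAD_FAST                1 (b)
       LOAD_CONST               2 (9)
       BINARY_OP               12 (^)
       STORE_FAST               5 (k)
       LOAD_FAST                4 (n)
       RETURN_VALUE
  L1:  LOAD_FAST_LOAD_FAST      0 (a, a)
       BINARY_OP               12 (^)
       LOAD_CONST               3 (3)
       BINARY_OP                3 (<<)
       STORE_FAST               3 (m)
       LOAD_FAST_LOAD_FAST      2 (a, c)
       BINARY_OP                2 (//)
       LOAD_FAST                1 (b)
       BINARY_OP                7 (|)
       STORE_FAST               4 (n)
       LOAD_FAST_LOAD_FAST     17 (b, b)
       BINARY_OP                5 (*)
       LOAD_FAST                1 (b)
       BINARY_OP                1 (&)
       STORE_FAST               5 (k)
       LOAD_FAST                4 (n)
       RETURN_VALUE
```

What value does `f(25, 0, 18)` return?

LOAD_FAST_LOAD_FAST a,b → push 25,0. Stack: [25, 0]
COMPARE_OP bool(==) → 25 vs 0 = False. Stack: [False]
POP_JUMP_IF_FALSE → pop False; jump. Stack: []
LOAD_FAST_LOAD_FAST a,a → push 25,25. Stack: [25, 25]
BINARY_OP ^ → 25 ^ 25 = 0. Stack: [0]
LOAD_CONST → push 3. Stack: [0, 3]
BINARY_OP << → 0 << 3 = 0. Stack: [0]
STORE_FAST m → m=0. Stack: []
LOAD_FAST_LOAD_FAST a,c → push 25,18. Stack: [25, 18]
BINARY_OP // → 25 // 18 = 1. Stack: [1]
LOAD_FAST b → push 0. Stack: [1, 0]
BINARY_OP | → 1 | 0 = 1. Stack: [1]
STORE_FAST n → n=1. Stack: []
LOAD_FAST_LOAD_FAST b,b → push 0,0. Stack: [0, 0]
BINARY_OP * → 0 * 0 = 0. Stack: [0]
LOAD_FAST b → push 0. Stack: [0, 0]
BINARY_OP & → 0 & 0 = 0. Stack: [0]
STORE_FAST k → k=0. Stack: []
LOAD_FAST n → push 1. Stack: [1]
RETURN_VALUE → return 1.

1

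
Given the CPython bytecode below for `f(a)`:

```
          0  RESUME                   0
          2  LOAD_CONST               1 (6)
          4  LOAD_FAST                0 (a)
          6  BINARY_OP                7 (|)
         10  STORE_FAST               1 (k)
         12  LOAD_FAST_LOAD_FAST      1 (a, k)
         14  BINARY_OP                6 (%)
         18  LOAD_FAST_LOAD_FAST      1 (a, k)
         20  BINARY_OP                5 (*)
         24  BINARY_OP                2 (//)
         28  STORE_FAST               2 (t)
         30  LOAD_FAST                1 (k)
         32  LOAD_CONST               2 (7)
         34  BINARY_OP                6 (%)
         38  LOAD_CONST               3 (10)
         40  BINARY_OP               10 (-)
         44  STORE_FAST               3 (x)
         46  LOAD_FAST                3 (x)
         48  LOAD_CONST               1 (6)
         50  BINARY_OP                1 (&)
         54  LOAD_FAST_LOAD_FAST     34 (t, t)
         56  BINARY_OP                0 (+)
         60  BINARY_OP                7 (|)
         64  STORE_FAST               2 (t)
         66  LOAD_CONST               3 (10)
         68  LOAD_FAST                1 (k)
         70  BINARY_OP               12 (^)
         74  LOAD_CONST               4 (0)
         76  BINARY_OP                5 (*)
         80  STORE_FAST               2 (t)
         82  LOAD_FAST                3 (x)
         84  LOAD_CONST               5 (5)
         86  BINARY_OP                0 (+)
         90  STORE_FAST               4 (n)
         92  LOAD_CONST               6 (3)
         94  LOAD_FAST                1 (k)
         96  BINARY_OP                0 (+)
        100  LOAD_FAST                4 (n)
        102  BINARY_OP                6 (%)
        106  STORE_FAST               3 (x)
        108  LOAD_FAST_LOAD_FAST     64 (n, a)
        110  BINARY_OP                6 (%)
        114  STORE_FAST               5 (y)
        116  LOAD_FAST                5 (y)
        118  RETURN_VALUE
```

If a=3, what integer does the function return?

1

LOAD_CONST → push 6. Stack: [6]
LOAD_FAST a → push 3. Stack: [6, 3]
BINARY_OP | → 6 | 3 = 7. Stack: [7]
STORE_FAST k → k=7. Stack: []
LOAD_FAST_LOAD_FAST a,k → push 3,7. Stack: [3, 7]
BINARY_OP % → 3 % 7 = 3. Stack: [3]
LOAD_FAST_LOAD_FAST a,k → push 3,7. Stack: [3, 3, 7]
BINARY_OP * → 3 * 7 = 21. Stack: [3, 21]
BINARY_OP // → 3 // 21 = 0. Stack: [0]
STORE_FAST t → t=0. Stack: []
LOAD_FAST k → push 7. Stack: [7]
LOAD_CONST → push 7. Stack: [7, 7]
BINARY_OP % → 7 % 7 = 0. Stack: [0]
LOAD_CONST → push 10. Stack: [0, 10]
BINARY_OP - → 0 - 10 = -10. Stack: [-10]
STORE_FAST x → x=-10. Stack: []
LOAD_FAST x → push -10. Stack: [-10]
LOAD_CONST → push 6. Stack: [-10, 6]
BINARY_OP & → -10 & 6 = 6. Stack: [6]
LOAD_FAST_LOAD_FAST t,t → push 0,0. Stack: [6, 0, 0]
BINARY_OP + → 0 + 0 = 0. Stack: [6, 0]
BINARY_OP | → 6 | 0 = 6. Stack: [6]
STORE_FAST t → t=6. Stack: []
LOAD_CONST → push 10. Stack: [10]
LOAD_FAST k → push 7. Stack: [10, 7]
BINARY_OP ^ → 10 ^ 7 = 13. Stack: [13]
LOAD_CONST → push 0. Stack: [13, 0]
BINARY_OP * → 13 * 0 = 0. Stack: [0]
STORE_FAST t → t=0. Stack: []
LOAD_FAST x → push -10. Stack: [-10]
LOAD_CONST → push 5. Stack: [-10, 5]
BINARY_OP + → -10 + 5 = -5. Stack: [-5]
STORE_FAST n → n=-5. Stack: []
LOAD_CONST → push 3. Stack: [3]
LOAD_FAST k → push 7. Stack: [3, 7]
BINARY_OP + → 3 + 7 = 10. Stack: [10]
LOAD_FAST n → push -5. Stack: [10, -5]
BINARY_OP % → 10 % -5 = 0. Stack: [0]
STORE_FAST x → x=0. Stack: []
LOAD_FAST_LOAD_FAST n,a → push -5,3. Stack: [-5, 3]
BINARY_OP % → -5 % 3 = 1. Stack: [1]
STORE_FAST y → y=1. Stack: []
LOAD_FAST y → push 1. Stack: [1]
RETURN_VALUE → return 1.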